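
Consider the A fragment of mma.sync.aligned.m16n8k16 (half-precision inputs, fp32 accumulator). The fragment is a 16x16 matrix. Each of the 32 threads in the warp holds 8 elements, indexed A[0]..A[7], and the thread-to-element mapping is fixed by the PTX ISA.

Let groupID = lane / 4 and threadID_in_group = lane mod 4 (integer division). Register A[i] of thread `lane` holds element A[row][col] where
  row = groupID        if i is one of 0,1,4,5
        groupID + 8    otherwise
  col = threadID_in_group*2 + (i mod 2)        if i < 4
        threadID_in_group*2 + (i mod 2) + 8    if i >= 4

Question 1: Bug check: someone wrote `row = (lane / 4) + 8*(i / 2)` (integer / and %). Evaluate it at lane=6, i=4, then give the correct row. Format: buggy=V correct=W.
`(lane / 4) + 8*(i / 2)`[6,4]=>17
lane 6=>6/4=1, 6 mod 4=2
i=4  r:1+0=>1  c:2·2+0+8=>12
row: 17 vs 1

buggy=17 correct=1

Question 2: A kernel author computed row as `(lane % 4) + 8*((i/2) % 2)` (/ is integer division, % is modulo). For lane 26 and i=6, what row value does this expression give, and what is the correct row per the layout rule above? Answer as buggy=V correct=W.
`(lane % 4) + 8*((i/2) % 2)`[26,6]⇒10
26: gr=6,th=2
[6] (6+8,2*2+0+8) = (14,12)
row: 10 vs 14

buggy=10 correct=14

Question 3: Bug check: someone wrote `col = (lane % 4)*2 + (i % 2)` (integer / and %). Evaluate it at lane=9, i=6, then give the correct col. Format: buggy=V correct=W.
buggy=2 correct=10

`(lane % 4)*2 + (i % 2)`[9,6]⇒2
lane 9: gr=2 (9/4), th=1 (9%4)
i=6: r=2+8=10, c=1*2+0+8=10
col: 2 vs 10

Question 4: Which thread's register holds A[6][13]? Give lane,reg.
r:6=>grp=6,rB=0  c:13=>cB=1,tig=2,lo=1
L=6*4+2=26  i=1*4+0*2+1=5

26,5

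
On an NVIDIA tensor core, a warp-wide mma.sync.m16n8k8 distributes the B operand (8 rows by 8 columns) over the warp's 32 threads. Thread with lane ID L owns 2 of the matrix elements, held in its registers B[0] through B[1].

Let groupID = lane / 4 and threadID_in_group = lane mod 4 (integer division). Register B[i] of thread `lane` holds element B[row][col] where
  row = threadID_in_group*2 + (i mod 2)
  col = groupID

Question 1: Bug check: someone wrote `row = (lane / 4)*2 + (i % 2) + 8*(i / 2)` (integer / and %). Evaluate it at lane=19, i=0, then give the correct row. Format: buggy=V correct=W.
`(lane / 4)*2 + (i % 2) + 8*(i / 2)`[19,0]=>8
lane 19=>19/4=4, 19 mod 4=3
i=0  r:2·3+0=>6  c:4
row: 8 vs 6

buggy=8 correct=6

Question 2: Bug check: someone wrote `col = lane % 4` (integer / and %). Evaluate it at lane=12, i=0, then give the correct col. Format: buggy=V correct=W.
buggy=0 correct=3

`lane % 4`[12,0]⇒0
L=12⇒gr=12>>2=3, th=12&3=0
[0]⇒row 0·2+0=0  col gr=3
col: 0 vs 3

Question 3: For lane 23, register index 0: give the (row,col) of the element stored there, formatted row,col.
6,5

L=23->gid=23>>2=5, tid=23&3=3
[0]->row 3·2+0=6  col gid=5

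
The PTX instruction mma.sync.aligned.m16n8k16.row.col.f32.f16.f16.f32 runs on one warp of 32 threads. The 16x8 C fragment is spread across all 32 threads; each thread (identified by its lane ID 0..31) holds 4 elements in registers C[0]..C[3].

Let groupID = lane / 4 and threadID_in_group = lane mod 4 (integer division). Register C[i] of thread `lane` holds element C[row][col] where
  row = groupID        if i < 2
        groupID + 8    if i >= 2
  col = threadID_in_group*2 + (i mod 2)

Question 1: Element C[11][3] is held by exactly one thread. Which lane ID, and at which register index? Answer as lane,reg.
13,3

r: 11->gid=3,r8=1  c: 3->tid=1,i&1=1
L=3*4+1=13  i=1*2+1=3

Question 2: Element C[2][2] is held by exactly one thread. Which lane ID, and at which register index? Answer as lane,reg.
9,0

r: 2->gid=2,r8=0  c: 2->tid=1,i&1=0
L=2*4+1=9  i=0*2+0=0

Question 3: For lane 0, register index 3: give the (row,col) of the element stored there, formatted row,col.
lane 0->0/4=0, 0 mod 4=0
i=3  r:0+8->8  c:2·0+1->1

8,1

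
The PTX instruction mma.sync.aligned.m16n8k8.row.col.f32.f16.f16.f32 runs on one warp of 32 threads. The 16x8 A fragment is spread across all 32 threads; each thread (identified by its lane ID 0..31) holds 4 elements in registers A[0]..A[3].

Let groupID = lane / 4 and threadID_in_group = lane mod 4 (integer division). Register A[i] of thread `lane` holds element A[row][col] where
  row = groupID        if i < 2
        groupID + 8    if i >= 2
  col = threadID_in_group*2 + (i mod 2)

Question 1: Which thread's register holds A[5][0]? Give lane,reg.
r:5=>grp=5,rB=0  c:0=>tig=0,lo=0
L=5*4+0=20  i=0*2+0=0

20,0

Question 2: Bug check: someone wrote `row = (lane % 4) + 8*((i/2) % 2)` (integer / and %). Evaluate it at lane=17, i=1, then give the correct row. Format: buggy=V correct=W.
buggy=1 correct=4

`(lane % 4) + 8*((i/2) % 2)`[17,1]→1
lane 17→17/4=4, 17 mod 4=1
i=1  r:4+0→4  c:2·1+1→3
row: 1 vs 4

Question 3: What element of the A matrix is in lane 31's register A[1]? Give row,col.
31: gr=7,th=3
[1] (7+0,3*2+1) = (7,7)

7,7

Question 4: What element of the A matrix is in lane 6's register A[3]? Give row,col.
lane 6: grp=1 (6/4), tig=2 (6%4)
i=3: r=1+8=9, c=2*2+1=5

9,5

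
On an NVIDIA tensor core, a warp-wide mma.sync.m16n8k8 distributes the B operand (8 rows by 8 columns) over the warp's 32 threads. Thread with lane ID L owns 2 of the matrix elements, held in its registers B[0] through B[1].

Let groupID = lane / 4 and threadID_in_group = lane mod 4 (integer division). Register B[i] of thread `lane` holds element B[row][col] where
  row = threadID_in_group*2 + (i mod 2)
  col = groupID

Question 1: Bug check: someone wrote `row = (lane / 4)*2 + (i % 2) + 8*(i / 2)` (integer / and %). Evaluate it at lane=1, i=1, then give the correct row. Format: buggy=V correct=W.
buggy=1 correct=3

`(lane / 4)*2 + (i % 2) + 8*(i / 2)`[1,1]=>1
lane 1: grp=0 (1/4), tig=1 (1%4)
i=1: r=1*2+1=3, c=grp=0
row: 1 vs 3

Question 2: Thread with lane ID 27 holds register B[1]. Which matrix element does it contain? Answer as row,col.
7,6

27: gr=6,th=3
[1] (3*2+1,6) = (7,6)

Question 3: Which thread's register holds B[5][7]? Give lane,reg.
30,1

c:7=>grp=7  r:5=>tig=2,lo=1
L=7*4+2=30  i=1=1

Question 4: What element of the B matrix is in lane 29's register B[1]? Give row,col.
29: gid=7,tid=1
[1] (1*2+1,7) = (3,7)

3,7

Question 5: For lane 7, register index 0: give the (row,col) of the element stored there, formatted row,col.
6,1

lane 7→7/4=1, 7 mod 4=3
i=0  r:2·3+0→6  c:1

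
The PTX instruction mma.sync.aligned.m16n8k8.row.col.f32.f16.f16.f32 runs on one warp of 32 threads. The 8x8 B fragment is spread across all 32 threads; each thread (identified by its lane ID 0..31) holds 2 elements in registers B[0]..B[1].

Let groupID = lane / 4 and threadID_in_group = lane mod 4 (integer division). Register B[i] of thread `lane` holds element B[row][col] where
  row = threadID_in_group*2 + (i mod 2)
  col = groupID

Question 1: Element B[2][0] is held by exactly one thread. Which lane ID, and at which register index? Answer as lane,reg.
1,0

c=0⇒gr=0  r=2⇒th=1,odd=0
L=0*4+1=1  i=0=0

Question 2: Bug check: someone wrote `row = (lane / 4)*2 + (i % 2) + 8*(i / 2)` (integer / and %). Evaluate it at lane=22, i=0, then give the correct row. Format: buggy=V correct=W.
buggy=10 correct=4

`(lane / 4)*2 + (i % 2) + 8*(i / 2)`[22,0]→10
lane 22: G=5 (22/4), T=2 (22%4)
i=0: r=2*2+0=4, c=G=5
row: 10 vs 4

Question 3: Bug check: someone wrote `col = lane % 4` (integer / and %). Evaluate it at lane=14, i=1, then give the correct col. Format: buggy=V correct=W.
`lane % 4`[14,1]=>2
L=14=>grp=14>>2=3, tig=14&3=2
[1]=>row 2·2+1=5  col grp=3
col: 2 vs 3

buggy=2 correct=3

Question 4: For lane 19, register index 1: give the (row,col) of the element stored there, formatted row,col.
7,4

L=19=>grp=19>>2=4, tig=19&3=3
[1]=>row 3·2+1=7  col grp=4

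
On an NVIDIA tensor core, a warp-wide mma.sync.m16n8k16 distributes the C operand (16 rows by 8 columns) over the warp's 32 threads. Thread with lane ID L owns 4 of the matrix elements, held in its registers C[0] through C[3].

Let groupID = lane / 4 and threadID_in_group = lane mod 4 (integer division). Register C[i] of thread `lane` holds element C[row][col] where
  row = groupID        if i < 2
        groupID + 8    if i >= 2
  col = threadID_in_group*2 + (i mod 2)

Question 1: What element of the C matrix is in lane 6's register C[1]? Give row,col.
L=6→G=6>>2=1, T=6&3=2
[1]→row 1+0=1  col 2·2+1=5

1,5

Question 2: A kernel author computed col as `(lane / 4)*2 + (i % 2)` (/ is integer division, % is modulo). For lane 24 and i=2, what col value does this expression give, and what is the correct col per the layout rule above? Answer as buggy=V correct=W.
buggy=12 correct=0

`(lane / 4)*2 + (i % 2)`[24,2]->12
L=24->gid=24>>2=6, tid=24&3=0
[2]->row 6+8=14  col 0·2+0=0
col: 12 vs 0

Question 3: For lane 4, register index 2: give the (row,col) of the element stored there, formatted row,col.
9,0

4: gr=1,th=0
[2] (1+8,0*2+0) = (9,0)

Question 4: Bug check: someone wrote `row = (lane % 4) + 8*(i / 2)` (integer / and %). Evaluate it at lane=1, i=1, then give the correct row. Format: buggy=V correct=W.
`(lane % 4) + 8*(i / 2)`[1,1]⇒1
1: gr=0,th=1
[1] (0+0,1*2+1) = (0,3)
row: 1 vs 0

buggy=1 correct=0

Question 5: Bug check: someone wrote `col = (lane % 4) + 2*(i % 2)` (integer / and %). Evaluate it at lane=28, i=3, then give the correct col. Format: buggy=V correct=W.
buggy=2 correct=1

`(lane % 4) + 2*(i % 2)`[28,3]->2
L=28->gid=28>>2=7, tid=28&3=0
[3]->row 7+8=15  col 0·2+1=1
col: 2 vs 1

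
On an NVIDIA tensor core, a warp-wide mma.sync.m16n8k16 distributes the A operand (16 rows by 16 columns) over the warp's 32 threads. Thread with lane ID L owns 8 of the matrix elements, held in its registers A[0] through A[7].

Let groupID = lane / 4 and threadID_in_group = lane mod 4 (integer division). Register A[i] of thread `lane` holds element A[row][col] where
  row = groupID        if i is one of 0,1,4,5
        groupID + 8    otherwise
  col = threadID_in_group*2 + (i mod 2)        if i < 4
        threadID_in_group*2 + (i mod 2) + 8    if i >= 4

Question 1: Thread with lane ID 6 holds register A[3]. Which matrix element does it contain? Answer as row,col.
9,5

lane 6: grp=1 (6/4), tig=2 (6%4)
i=3: r=1+8=9, c=2*2+1+0=5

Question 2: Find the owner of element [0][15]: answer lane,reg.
r=0⇒gr=0,Rb=0  c=15⇒Cb=1,th=3,odd=1
L=0*4+3=3  i=1*4+0*2+1=5

3,5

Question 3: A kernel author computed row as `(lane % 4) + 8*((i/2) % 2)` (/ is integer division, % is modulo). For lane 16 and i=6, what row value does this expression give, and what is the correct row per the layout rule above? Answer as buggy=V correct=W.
`(lane % 4) + 8*((i/2) % 2)`[16,6]->8
16: g=4,t=0
[6] (4+8,0*2+0+8) = (12,8)
row: 8 vs 12

buggy=8 correct=12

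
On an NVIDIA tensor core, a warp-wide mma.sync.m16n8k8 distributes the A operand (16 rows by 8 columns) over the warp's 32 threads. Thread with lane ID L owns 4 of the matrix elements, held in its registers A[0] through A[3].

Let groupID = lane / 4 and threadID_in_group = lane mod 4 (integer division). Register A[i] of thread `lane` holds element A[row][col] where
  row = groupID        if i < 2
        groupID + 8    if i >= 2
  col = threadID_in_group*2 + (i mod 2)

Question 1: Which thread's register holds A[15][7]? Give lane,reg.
r=15⇒gr=7,Rb=1  c=7⇒th=3,odd=1
L=7*4+3=31  i=1*2+1=3

31,3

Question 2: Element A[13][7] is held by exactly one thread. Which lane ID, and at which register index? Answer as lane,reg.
r=13→G=5,rhi=1  c=7→T=3,p=1
L=5*4+3=23  i=1*2+1=3

23,3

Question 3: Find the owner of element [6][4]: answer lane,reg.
r=6→G=6,rhi=0  c=4→T=2,p=0
L=6*4+2=26  i=0*2+0=0

26,0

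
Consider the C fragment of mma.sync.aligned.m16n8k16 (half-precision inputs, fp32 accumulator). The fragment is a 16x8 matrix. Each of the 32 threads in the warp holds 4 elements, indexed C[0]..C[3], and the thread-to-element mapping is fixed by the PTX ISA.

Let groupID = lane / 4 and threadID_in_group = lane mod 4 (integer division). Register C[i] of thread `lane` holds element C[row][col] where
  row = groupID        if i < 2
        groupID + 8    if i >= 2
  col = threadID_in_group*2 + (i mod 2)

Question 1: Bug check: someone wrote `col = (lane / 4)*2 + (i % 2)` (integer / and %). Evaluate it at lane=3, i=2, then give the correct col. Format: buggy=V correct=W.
`(lane / 4)*2 + (i % 2)`[3,2]=>0
lane 3=>3/4=0, 3 mod 4=3
i=2  r:0+8=>8  c:2·3+0=>6
col: 0 vs 6

buggy=0 correct=6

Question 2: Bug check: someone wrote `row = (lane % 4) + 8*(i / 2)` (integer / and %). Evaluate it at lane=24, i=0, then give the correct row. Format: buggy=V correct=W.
buggy=0 correct=6

`(lane % 4) + 8*(i / 2)`[24,0]→0
24: G=6,T=0
[0] (6+0,0*2+0) = (6,0)
row: 0 vs 6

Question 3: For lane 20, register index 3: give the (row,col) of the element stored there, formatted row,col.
lane 20->20/4=5, 20 mod 4=0
i=3  r:5+8->13  c:2·0+1->1

13,1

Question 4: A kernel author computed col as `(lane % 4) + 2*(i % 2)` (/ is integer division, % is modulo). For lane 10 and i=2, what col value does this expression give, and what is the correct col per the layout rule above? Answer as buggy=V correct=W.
buggy=2 correct=4

`(lane % 4) + 2*(i % 2)`[10,2]→2
lane 10: G=2 (10/4), T=2 (10%4)
i=2: r=2+8=10, c=2*2+0=4
col: 2 vs 4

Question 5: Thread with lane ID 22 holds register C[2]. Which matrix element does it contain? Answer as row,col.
13,4

L=22=>grp=22>>2=5, tig=22&3=2
[2]=>row 5+8=13  col 2·2+0=4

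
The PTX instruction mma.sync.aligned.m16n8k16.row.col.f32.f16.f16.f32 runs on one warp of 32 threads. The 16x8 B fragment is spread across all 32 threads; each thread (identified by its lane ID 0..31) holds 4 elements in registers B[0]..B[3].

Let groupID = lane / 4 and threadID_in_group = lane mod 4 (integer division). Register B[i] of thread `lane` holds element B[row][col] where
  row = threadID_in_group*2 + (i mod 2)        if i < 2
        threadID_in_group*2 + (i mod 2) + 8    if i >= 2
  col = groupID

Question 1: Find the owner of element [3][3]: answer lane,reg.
13,1

c: 3->gid=3  r: 3->r8=0,tid=1,i&1=1
L=3*4+1=13  i=0*2+1=1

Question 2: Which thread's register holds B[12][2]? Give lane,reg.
c=2⇒gr=2  r=12⇒Rb=1,th=2,odd=0
L=2*4+2=10  i=1*2+0=2

10,2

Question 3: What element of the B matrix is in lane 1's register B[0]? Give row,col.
2,0

L=1->g=1>>2=0, t=1&3=1
[0]->row 1·2+0+0=2  col g=0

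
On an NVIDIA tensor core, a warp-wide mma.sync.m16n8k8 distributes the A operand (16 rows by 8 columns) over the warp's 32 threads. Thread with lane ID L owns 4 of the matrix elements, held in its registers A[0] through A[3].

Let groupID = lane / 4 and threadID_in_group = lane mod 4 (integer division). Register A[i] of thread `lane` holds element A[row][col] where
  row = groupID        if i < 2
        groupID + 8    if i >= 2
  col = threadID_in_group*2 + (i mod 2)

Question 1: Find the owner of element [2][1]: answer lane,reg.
8,1

r: 2->gid=2,r8=0  c: 1->tid=0,i&1=1
L=2*4+0=8  i=0*2+1=1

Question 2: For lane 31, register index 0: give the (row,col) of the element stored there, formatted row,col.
lane 31->31/4=7, 31 mod 4=3
i=0  r:7+0->7  c:2·3+0->6

7,6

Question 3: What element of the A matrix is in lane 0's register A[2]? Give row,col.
0: gr=0,th=0
[2] (0+8,0*2+0) = (8,0)

8,0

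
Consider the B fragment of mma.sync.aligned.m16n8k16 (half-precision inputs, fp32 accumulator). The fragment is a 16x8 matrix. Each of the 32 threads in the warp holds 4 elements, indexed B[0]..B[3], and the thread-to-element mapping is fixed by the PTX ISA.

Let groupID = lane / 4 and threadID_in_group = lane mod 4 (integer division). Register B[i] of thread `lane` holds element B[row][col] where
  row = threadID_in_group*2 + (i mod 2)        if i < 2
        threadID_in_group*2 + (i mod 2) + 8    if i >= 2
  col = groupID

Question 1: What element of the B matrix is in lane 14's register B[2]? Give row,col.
12,3

14: G=3,T=2
[2] (2*2+0+8,3) = (12,3)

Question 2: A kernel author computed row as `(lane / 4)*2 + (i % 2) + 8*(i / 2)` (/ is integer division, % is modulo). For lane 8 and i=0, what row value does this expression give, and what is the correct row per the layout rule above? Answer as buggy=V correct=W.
buggy=4 correct=0

`(lane / 4)*2 + (i % 2) + 8*(i / 2)`[8,0]→4
L=8→G=8>>2=2, T=8&3=0
[0]→row 0·2+0+0=0  col G=2
row: 4 vs 0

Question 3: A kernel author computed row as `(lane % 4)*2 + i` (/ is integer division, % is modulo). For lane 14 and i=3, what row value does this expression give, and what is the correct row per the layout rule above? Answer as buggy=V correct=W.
buggy=7 correct=13

`(lane % 4)*2 + i`[14,3]→7
L=14→G=14>>2=3, T=14&3=2
[3]→row 2·2+1+8=13  col G=3
row: 7 vs 13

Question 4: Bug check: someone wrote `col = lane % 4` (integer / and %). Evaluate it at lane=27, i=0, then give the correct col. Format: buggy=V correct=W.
buggy=3 correct=6

`lane % 4`[27,0]→3
27: G=6,T=3
[0] (3*2+0+0,6) = (6,6)
col: 3 vs 6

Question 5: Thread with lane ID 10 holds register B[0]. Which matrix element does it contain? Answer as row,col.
L=10->gid=10>>2=2, tid=10&3=2
[0]->row 2·2+0+0=4  col gid=2

4,2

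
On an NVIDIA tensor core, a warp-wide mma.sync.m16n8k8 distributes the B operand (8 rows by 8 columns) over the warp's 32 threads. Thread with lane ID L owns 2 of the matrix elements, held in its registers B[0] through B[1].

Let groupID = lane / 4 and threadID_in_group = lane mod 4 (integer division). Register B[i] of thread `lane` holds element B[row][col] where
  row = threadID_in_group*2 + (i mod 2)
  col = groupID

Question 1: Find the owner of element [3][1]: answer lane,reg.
c:1=>grp=1  r:3=>tig=1,lo=1
L=1*4+1=5  i=1=1

5,1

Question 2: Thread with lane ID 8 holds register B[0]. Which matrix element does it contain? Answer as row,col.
0,2

8: g=2,t=0
[0] (0*2+0,2) = (0,2)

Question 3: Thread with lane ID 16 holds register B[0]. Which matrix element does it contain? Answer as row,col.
lane 16: G=4 (16/4), T=0 (16%4)
i=0: r=0*2+0=0, c=G=4

0,4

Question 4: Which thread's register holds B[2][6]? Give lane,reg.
25,0

c: 6->gid=6  r: 2->tid=1,i&1=0
L=6*4+1=25  i=0=0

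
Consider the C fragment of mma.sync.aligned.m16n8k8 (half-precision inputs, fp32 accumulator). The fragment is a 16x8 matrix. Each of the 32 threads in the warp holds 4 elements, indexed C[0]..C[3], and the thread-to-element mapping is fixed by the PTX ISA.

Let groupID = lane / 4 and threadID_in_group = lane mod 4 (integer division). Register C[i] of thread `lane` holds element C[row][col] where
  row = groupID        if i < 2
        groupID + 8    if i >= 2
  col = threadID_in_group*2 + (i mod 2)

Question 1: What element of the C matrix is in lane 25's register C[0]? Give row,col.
lane 25: G=6 (25/4), T=1 (25%4)
i=0: r=6+0=6, c=1*2+0=2

6,2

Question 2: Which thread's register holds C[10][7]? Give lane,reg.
11,3

r=10→G=2,rhi=1  c=7→T=3,p=1
L=2*4+3=11  i=1*2+1=3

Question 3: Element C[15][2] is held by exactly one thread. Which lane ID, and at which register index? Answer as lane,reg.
29,2

r=15->g=7,rb=1  c=2->t=1,b0=0
L=7*4+1=29  i=1*2+0=2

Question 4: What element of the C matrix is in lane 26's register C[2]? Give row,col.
14,4

lane 26: gr=6 (26/4), th=2 (26%4)
i=2: r=6+8=14, c=2*2+0=4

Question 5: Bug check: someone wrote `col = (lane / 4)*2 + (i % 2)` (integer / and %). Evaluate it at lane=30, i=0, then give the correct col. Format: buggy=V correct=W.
buggy=14 correct=4

`(lane / 4)*2 + (i % 2)`[30,0]⇒14
lane 30⇒30/4=7, 30 mod 4=2
i=0  r:7+0⇒7  c:2·2+0⇒4
col: 14 vs 4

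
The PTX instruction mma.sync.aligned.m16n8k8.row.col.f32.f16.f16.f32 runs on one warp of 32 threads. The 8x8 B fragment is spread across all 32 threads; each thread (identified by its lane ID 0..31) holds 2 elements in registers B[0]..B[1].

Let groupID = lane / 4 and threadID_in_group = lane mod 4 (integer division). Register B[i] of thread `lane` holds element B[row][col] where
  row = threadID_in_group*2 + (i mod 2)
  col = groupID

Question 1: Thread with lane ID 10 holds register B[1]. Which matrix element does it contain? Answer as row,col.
L=10→G=10>>2=2, T=10&3=2
[1]→row 2·2+1=5  col G=2

5,2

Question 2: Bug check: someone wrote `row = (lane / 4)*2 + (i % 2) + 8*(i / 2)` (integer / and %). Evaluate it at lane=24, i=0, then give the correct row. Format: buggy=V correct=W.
`(lane / 4)*2 + (i % 2) + 8*(i / 2)`[24,0]→12
lane 24: G=6 (24/4), T=0 (24%4)
i=0: r=0*2+0=0, c=G=6
row: 12 vs 0

buggy=12 correct=0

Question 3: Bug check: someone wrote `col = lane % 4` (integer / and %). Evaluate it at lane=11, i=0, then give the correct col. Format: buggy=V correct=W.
`lane % 4`[11,0]⇒3
lane 11: gr=2 (11/4), th=3 (11%4)
i=0: r=3*2+0=6, c=gr=2
col: 3 vs 2

buggy=3 correct=2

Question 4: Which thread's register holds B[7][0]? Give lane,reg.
c:0=>grp=0  r:7=>tig=3,lo=1
L=0*4+3=3  i=1=1

3,1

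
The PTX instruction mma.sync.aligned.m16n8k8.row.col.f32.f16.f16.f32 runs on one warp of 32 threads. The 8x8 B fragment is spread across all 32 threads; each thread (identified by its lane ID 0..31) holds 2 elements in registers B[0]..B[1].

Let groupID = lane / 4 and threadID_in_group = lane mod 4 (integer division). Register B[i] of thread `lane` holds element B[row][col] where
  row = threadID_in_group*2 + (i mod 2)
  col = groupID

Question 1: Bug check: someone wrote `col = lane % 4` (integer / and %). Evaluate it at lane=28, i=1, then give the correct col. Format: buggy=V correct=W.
`lane % 4`[28,1]⇒0
lane 28⇒28/4=7, 28 mod 4=0
i=1  r:2·0+1⇒1  c:7
col: 0 vs 7

buggy=0 correct=7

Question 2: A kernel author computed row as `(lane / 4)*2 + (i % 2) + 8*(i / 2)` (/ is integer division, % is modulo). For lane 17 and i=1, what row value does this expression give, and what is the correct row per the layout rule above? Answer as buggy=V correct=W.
`(lane / 4)*2 + (i % 2) + 8*(i / 2)`[17,1]=>9
lane 17=>17/4=4, 17 mod 4=1
i=1  r:2·1+1=>3  c:4
row: 9 vs 3

buggy=9 correct=3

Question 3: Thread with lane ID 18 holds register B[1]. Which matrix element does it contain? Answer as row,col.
5,4

18: G=4,T=2
[1] (2*2+1,4) = (5,4)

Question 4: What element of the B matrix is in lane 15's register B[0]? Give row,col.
6,3

15: gr=3,th=3
[0] (3*2+0,3) = (6,3)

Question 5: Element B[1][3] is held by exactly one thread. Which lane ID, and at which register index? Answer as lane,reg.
12,1

c=3→G=3  r=1→T=0,p=1
L=3*4+0=12  i=1=1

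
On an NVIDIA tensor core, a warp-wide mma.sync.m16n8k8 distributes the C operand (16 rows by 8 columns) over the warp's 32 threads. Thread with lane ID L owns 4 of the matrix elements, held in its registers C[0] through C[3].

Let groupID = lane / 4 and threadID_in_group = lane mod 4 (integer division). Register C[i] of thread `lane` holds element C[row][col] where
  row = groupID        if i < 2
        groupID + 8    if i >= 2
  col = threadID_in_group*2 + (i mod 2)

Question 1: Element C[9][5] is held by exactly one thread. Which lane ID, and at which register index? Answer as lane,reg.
6,3

r=9→G=1,rhi=1  c=5→T=2,p=1
L=1*4+2=6  i=1*2+1=3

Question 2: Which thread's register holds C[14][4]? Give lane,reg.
26,2

r=14⇒gr=6,Rb=1  c=4⇒th=2,odd=0
L=6*4+2=26  i=1*2+0=2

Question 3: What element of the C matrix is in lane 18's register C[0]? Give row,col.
18: gr=4,th=2
[0] (4+0,2*2+0) = (4,4)

4,4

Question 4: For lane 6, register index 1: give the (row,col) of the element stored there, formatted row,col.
1,5

lane 6->6/4=1, 6 mod 4=2
i=1  r:1+0->1  c:2·2+1->5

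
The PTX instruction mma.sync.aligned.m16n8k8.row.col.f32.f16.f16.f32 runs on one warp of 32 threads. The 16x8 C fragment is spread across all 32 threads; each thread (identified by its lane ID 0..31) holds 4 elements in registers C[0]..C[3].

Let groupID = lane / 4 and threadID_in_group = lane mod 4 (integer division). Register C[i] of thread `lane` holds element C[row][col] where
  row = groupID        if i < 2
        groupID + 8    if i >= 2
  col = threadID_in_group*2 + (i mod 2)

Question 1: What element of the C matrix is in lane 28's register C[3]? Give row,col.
lane 28: g=7 (28/4), t=0 (28%4)
i=3: r=7+8=15, c=0*2+1=1

15,1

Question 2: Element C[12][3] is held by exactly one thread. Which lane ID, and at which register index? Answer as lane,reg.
17,3

r: 12->gid=4,r8=1  c: 3->tid=1,i&1=1
L=4*4+1=17  i=1*2+1=3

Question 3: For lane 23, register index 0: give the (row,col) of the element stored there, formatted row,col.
23: g=5,t=3
[0] (5+0,3*2+0) = (5,6)

5,6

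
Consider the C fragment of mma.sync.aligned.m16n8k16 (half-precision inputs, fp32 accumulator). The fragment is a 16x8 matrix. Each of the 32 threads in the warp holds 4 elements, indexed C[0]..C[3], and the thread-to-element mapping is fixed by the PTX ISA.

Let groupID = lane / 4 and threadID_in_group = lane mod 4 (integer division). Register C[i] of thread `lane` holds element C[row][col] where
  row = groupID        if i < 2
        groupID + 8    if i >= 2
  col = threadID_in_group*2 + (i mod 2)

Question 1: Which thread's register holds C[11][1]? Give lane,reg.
r=11⇒gr=3,Rb=1  c=1⇒th=0,odd=1
L=3*4+0=12  i=1*2+1=3

12,3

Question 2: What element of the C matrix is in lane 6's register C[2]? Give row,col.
lane 6->6/4=1, 6 mod 4=2
i=2  r:1+8->9  c:2·2+0->4

9,4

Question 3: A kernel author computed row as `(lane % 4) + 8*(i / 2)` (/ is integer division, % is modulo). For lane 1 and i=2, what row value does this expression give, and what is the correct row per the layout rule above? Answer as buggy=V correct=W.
buggy=9 correct=8

`(lane % 4) + 8*(i / 2)`[1,2]⇒9
lane 1: gr=0 (1/4), th=1 (1%4)
i=2: r=0+8=8, c=1*2+0=2
row: 9 vs 8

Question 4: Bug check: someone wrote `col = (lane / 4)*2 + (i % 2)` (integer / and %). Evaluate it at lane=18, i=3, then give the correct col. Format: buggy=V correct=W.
`(lane / 4)*2 + (i % 2)`[18,3]->9
18: g=4,t=2
[3] (4+8,2*2+1) = (12,5)
col: 9 vs 5

buggy=9 correct=5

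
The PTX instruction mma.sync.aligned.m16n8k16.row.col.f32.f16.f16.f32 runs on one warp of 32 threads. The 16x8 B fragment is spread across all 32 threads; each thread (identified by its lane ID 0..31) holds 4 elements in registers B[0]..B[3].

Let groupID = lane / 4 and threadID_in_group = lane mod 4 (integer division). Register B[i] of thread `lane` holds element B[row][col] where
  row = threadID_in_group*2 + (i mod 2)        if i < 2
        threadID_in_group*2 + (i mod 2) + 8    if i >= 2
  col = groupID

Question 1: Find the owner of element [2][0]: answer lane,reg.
c=0->g=0  r=2->rb=0,t=1,b0=0
L=0*4+1=1  i=0*2+0=0

1,0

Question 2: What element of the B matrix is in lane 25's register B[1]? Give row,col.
3,6

L=25→G=25>>2=6, T=25&3=1
[1]→row 1·2+1+0=3  col G=6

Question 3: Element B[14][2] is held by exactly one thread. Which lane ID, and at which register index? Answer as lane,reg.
c:2=>grp=2  r:14=>rB=1,tig=3,lo=0
L=2*4+3=11  i=1*2+0=2

11,2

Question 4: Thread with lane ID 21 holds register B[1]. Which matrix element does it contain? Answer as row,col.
lane 21: grp=5 (21/4), tig=1 (21%4)
i=1: r=1*2+1+0=3, c=grp=5

3,5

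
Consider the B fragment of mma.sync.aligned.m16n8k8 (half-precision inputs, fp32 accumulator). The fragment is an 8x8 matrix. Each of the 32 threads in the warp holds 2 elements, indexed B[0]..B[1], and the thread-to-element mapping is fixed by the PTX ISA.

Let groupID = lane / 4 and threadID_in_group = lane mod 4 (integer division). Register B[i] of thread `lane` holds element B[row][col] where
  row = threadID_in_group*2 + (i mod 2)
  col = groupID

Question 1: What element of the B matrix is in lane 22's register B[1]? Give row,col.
5,5

22: grp=5,tig=2
[1] (2*2+1,5) = (5,5)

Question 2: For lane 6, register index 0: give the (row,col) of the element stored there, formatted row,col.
6: G=1,T=2
[0] (2*2+0,1) = (4,1)

4,1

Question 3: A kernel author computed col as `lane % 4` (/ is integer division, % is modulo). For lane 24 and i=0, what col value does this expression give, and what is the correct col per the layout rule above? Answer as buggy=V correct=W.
`lane % 4`[24,0]→0
L=24→G=24>>2=6, T=24&3=0
[0]→row 0·2+0=0  col G=6
col: 0 vs 6

buggy=0 correct=6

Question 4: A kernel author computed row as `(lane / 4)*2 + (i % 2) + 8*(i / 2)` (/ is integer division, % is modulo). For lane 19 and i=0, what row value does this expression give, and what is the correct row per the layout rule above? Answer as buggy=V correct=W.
`(lane / 4)*2 + (i % 2) + 8*(i / 2)`[19,0]→8
L=19→G=19>>2=4, T=19&3=3
[0]→row 3·2+0=6  col G=4
row: 8 vs 6

buggy=8 correct=6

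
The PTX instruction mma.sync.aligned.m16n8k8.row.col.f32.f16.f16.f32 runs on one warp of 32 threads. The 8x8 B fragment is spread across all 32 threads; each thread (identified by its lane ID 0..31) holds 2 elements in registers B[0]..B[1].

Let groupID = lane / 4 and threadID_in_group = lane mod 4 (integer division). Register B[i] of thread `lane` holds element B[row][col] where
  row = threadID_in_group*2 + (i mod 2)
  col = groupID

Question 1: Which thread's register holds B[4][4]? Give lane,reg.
18,0

c:4=>grp=4  r:4=>tig=2,lo=0
L=4*4+2=18  i=0=0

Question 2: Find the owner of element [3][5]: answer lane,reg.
21,1

c=5⇒gr=5  r=3⇒th=1,odd=1
L=5*4+1=21  i=1=1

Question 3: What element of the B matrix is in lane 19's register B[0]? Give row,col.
6,4

lane 19: grp=4 (19/4), tig=3 (19%4)
i=0: r=3*2+0=6, c=grp=4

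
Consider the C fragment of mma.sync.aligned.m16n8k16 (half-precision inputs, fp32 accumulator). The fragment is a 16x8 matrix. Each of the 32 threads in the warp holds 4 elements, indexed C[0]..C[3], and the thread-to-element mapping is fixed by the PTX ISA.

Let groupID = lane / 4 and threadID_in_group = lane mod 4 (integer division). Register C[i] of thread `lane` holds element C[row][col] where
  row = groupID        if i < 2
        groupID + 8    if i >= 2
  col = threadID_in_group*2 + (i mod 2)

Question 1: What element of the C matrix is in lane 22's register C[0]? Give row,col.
5,4

L=22⇒gr=22>>2=5, th=22&3=2
[0]⇒row 5+0=5  col 2·2+0=4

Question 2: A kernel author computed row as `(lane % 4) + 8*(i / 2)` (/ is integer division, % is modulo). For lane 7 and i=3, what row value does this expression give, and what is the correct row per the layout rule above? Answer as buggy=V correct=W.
buggy=11 correct=9

`(lane % 4) + 8*(i / 2)`[7,3]->11
L=7->gid=7>>2=1, tid=7&3=3
[3]->row 1+8=9  col 3·2+1=7
row: 11 vs 9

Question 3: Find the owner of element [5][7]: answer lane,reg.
r=5->g=5,rb=0  c=7->t=3,b0=1
L=5*4+3=23  i=0*2+1=1

23,1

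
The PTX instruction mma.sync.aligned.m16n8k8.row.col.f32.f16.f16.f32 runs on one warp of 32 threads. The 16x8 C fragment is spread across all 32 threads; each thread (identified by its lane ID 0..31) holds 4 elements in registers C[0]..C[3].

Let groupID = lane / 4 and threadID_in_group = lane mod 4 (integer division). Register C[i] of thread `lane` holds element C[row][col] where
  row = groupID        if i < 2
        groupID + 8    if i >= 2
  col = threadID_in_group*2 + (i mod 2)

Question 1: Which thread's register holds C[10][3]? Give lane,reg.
r:10=>grp=2,rB=1  c:3=>tig=1,lo=1
L=2*4+1=9  i=1*2+1=3

9,3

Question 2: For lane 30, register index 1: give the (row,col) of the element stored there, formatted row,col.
7,5

lane 30: grp=7 (30/4), tig=2 (30%4)
i=1: r=7+0=7, c=2*2+1=5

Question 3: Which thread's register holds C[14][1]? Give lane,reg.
r: 14->gid=6,r8=1  c: 1->tid=0,i&1=1
L=6*4+0=24  i=1*2+1=3

24,3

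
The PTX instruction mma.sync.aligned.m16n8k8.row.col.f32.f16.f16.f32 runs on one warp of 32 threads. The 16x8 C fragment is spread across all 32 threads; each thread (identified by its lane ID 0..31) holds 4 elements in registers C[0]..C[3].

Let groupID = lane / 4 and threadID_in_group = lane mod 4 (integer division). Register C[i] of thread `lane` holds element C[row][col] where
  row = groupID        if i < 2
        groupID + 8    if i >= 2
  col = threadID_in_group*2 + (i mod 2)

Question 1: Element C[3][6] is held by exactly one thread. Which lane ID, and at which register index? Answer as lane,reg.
r: 3->gid=3,r8=0  c: 6->tid=3,i&1=0
L=3*4+3=15  i=0*2+0=0

15,0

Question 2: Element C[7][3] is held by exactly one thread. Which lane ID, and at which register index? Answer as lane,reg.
r=7⇒gr=7,Rb=0  c=3⇒th=1,odd=1
L=7*4+1=29  i=0*2+1=1

29,1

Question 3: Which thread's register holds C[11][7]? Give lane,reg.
15,3

r=11->g=3,rb=1  c=7->t=3,b0=1
L=3*4+3=15  i=1*2+1=3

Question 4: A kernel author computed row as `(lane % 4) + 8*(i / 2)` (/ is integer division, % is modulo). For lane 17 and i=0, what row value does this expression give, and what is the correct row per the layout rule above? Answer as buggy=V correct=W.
`(lane % 4) + 8*(i / 2)`[17,0]->1
L=17->gid=17>>2=4, tid=17&3=1
[0]->row 4+0=4  col 1·2+0=2
row: 1 vs 4

buggy=1 correct=4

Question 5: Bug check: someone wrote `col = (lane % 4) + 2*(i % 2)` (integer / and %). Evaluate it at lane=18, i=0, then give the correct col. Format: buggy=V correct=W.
buggy=2 correct=4

`(lane % 4) + 2*(i % 2)`[18,0]→2
lane 18: G=4 (18/4), T=2 (18%4)
i=0: r=4+0=4, c=2*2+0=4
col: 2 vs 4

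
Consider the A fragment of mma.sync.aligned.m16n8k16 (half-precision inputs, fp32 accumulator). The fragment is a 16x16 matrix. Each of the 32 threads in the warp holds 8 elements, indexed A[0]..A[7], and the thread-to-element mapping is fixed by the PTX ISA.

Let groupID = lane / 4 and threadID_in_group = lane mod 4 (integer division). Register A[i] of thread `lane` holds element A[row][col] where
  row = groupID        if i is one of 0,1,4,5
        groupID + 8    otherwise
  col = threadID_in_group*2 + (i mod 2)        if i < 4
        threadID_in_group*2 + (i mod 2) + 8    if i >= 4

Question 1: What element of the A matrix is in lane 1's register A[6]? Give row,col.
8,10

lane 1: grp=0 (1/4), tig=1 (1%4)
i=6: r=0+8=8, c=1*2+0+8=10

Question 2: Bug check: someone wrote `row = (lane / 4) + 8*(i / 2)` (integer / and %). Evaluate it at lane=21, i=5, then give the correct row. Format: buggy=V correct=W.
buggy=21 correct=5

`(lane / 4) + 8*(i / 2)`[21,5]→21
lane 21→21/4=5, 21 mod 4=1
i=5  r:5+0→5  c:2·1+1+8→11
row: 21 vs 5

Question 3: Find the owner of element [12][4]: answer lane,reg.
r=12⇒gr=4,Rb=1  c=4⇒Cb=0,th=2,odd=0
L=4*4+2=18  i=0*4+1*2+0=2

18,2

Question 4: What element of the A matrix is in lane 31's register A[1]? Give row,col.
7,7

lane 31⇒31/4=7, 31 mod 4=3
i=1  r:7+0⇒7  c:2·3+1+0⇒7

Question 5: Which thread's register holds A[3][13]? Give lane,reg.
14,5

r=3⇒gr=3,Rb=0  c=13⇒Cb=1,th=2,odd=1
L=3*4+2=14  i=1*4+0*2+1=5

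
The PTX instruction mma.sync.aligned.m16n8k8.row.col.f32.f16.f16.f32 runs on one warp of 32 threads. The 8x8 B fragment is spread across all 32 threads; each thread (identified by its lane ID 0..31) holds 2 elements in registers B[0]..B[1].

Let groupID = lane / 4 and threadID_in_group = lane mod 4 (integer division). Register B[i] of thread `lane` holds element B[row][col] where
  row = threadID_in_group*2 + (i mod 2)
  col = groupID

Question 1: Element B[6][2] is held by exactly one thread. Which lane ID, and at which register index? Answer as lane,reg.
c=2->g=2  r=6->t=3,b0=0
L=2*4+3=11  i=0=0

11,0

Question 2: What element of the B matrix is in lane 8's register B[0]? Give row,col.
0,2

L=8->g=8>>2=2, t=8&3=0
[0]->row 0·2+0=0  col g=2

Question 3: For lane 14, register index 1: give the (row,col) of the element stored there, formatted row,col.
5,3

14: grp=3,tig=2
[1] (2*2+1,3) = (5,3)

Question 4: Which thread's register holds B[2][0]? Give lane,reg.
1,0

c=0⇒gr=0  r=2⇒th=1,odd=0
L=0*4+1=1  i=0=0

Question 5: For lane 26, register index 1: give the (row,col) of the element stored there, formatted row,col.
5,6

L=26->g=26>>2=6, t=26&3=2
[1]->row 2·2+1=5  col g=6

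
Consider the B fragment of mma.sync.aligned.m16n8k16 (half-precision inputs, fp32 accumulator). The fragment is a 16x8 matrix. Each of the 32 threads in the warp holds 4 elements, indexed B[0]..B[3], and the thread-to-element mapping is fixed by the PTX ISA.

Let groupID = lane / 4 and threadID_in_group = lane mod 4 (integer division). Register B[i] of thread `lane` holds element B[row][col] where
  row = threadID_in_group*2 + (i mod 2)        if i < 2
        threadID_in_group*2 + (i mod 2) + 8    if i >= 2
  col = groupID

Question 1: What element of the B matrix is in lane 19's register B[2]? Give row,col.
lane 19: grp=4 (19/4), tig=3 (19%4)
i=2: r=3*2+0+8=14, c=grp=4

14,4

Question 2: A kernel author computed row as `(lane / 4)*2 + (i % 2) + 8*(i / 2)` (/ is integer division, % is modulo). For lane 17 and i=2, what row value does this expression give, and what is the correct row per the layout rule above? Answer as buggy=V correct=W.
buggy=16 correct=10

`(lane / 4)*2 + (i % 2) + 8*(i / 2)`[17,2]=>16
17: grp=4,tig=1
[2] (1*2+0+8,4) = (10,4)
row: 16 vs 10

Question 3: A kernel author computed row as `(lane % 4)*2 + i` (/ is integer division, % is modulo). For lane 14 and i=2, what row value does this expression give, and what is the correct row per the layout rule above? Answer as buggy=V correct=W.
`(lane % 4)*2 + i`[14,2]=>6
14: grp=3,tig=2
[2] (2*2+0+8,3) = (12,3)
row: 6 vs 12

buggy=6 correct=12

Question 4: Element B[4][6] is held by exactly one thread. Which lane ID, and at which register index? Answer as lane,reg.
c=6->g=6  r=4->rb=0,t=2,b0=0
L=6*4+2=26  i=0*2+0=0

26,0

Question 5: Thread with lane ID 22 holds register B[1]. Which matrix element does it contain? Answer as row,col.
5,5

lane 22: grp=5 (22/4), tig=2 (22%4)
i=1: r=2*2+1+0=5, c=grp=5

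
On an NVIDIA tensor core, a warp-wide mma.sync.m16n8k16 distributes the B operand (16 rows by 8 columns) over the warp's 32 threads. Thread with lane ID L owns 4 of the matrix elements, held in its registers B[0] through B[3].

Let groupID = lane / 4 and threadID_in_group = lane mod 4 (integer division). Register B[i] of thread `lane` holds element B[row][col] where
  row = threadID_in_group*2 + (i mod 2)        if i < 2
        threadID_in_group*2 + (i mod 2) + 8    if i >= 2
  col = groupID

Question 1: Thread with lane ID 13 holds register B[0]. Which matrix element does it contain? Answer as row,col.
2,3

lane 13⇒13/4=3, 13 mod 4=1
i=0  r:2·1+0+0⇒2  c:3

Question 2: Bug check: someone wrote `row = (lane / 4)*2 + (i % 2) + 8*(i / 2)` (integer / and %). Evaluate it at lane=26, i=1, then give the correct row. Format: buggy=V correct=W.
`(lane / 4)*2 + (i % 2) + 8*(i / 2)`[26,1]⇒13
lane 26⇒26/4=6, 26 mod 4=2
i=1  r:2·2+1+0⇒5  c:6
row: 13 vs 5

buggy=13 correct=5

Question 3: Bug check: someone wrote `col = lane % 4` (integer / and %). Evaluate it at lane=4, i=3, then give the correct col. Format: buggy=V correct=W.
buggy=0 correct=1

`lane % 4`[4,3]⇒0
lane 4: gr=1 (4/4), th=0 (4%4)
i=3: r=0*2+1+8=9, c=gr=1
col: 0 vs 1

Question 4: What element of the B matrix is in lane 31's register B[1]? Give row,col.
7,7

lane 31: G=7 (31/4), T=3 (31%4)
i=1: r=3*2+1+0=7, c=G=7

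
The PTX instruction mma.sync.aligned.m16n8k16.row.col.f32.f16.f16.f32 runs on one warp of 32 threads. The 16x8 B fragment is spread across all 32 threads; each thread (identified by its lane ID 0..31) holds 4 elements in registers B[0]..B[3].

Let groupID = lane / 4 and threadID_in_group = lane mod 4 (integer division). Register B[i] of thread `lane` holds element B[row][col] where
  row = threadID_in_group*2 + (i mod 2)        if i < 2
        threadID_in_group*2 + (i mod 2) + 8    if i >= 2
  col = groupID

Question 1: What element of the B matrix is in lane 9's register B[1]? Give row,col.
3,2

L=9=>grp=9>>2=2, tig=9&3=1
[1]=>row 1·2+1+0=3  col grp=2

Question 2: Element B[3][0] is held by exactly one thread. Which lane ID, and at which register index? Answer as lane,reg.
1,1

c:0=>grp=0  r:3=>rB=0,tig=1,lo=1
L=0*4+1=1  i=0*2+1=1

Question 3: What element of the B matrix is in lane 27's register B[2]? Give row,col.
L=27->gid=27>>2=6, tid=27&3=3
[2]->row 3·2+0+8=14  col gid=6

14,6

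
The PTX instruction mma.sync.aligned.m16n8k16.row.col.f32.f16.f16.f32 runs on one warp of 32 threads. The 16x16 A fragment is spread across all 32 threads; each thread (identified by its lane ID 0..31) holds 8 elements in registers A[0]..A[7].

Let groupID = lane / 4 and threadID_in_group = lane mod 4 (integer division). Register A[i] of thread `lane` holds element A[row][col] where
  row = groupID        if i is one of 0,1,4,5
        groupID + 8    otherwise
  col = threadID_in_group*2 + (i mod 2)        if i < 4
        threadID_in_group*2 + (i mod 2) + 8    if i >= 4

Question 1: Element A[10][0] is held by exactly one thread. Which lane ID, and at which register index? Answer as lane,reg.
r:10=>grp=2,rB=1  c:0=>cB=0,tig=0,lo=0
L=2*4+0=8  i=0*4+1*2+0=2

8,2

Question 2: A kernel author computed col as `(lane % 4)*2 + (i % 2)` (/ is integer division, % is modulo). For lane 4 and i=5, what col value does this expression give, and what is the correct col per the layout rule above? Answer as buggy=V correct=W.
`(lane % 4)*2 + (i % 2)`[4,5]->1
lane 4: gid=1 (4/4), tid=0 (4%4)
i=5: r=1+0=1, c=0*2+1+8=9
col: 1 vs 9

buggy=1 correct=9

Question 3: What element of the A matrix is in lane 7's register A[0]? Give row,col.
7: grp=1,tig=3
[0] (1+0,3*2+0+0) = (1,6)

1,6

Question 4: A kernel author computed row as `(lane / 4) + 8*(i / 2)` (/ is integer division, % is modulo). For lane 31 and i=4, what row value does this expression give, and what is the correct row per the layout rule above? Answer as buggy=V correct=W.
`(lane / 4) + 8*(i / 2)`[31,4]→23
lane 31: G=7 (31/4), T=3 (31%4)
i=4: r=7+0=7, c=3*2+0+8=14
row: 23 vs 7

buggy=23 correct=7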